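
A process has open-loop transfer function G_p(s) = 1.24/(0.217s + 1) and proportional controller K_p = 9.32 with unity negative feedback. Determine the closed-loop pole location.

s = -57.87

Closed loop: T(s) = K_p·G_p/(1+K_p·G_p) = 11.56/(0.217s + 1 + 11.56), with pole at s = −(1 + 11.56)/0.217 = −57.87.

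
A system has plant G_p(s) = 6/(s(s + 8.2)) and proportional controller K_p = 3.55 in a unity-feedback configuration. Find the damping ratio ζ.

The closed-loop denominator is s(s+8.2) + 3.55·6 = s² + 8.2s + 21.3.
So ω_n² = 21.3 ⇒ ω_n = 4.615 rad/s, and ζ = 8.2/(2ω_n) = 0.888.

ζ = 0.888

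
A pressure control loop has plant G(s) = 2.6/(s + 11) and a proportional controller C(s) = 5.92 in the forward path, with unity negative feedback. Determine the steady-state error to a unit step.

The loop is type 0. Static position error constant K_pos = C(0)·G(0) = 5.92·0.2364 = 1.399.
Steady-state error to a unit step: e_ss = 1/(1+K_pos) = 1/2.399 = 0.417.

0.417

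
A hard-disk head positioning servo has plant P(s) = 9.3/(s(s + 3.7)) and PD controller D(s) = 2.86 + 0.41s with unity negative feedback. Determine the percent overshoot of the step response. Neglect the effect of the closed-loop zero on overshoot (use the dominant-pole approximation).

Forward path: (2.86 + 0.41s)·9.3/(s(s+3.7)). The closed-loop characteristic equation is s² + (3.7 + 9.3·0.41)s + 9.3·2.86 = 0.
That is s² + 7.513s + 26.6 = 0, so ω_n = 5.157 rad/s and ζ = 7.513/(2·5.157) = 0.7284.
%OS = 100·exp(−πζ/√(1−ζ²)) = 3.54%.

3.54%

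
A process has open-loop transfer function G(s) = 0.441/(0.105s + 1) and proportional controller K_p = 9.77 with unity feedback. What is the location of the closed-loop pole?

Closed loop: T(s) = K_p·G/(1+K_p·G) = 4.309/(0.105s + 1 + 4.309), with pole at s = −(1 + 4.309)/0.105 = −50.56.

s = -50.56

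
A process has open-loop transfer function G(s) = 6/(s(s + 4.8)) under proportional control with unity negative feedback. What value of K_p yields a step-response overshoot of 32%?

From %OS = 100·exp(−πζ/√(1−ζ²)) = 32%, ζ = −ln(0.32)/√(π²+ln²(0.32)) = 0.341.
Characteristic equation s² + 4.8s + 6K_p = 0 gives ζ = 4.8/(2√(6K_p)).
Setting ζ = 0.341: √(6K_p) = 4.8/(2·0.341) = 7.039, so K_p = 49.55/6 = 8.26.

K_p = 8.26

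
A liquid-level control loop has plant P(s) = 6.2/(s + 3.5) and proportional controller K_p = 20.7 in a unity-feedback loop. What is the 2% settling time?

Closed-loop transfer function: T(s) = K_p·P(s)/(1 + K_p·P(s)) = 128.3/(s + 3.5 + 128.3) = 128.3/(s + 131.8).
Time constant τ = 1/131.8 = 0.007585 s, so the 2% settling time is about 4τ = 0.0303 s.

T_s ≈ 0.0303 s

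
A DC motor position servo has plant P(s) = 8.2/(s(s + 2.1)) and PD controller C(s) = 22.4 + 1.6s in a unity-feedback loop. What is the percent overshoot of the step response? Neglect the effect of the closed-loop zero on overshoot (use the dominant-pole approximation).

Forward path: (22.4 + 1.6s)·8.2/(s(s+2.1)). The closed-loop characteristic equation is s² + (2.1 + 8.2·1.6)s + 8.2·22.4 = 0.
That is s² + 15.22s + 183.7 = 0, so ω_n = 13.55 rad/s and ζ = 15.22/(2·13.55) = 0.5615.
%OS = 100·exp(−πζ/√(1−ζ²)) = 11.9%.

11.9%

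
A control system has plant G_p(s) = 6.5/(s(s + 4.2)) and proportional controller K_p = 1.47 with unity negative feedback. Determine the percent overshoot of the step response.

From 1 + K_pG_p(s) = 0: s² + 4.2s + 9.555 = 0 ⇒ ω_n = 3.091, ζ = 0.6794.
%OS = 100·exp(−πζ/√(1−ζ²)) = 100·exp(−π·0.6794/√0.5385) = 5.46%.

5.46%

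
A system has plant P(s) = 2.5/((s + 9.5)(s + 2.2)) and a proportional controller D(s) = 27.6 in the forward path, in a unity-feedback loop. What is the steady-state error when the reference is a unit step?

0.232

The loop is type 0. Static position error constant K_pos = D(0)·P(0) = 27.6·0.1196 = 3.301.
Steady-state error to a unit step: e_ss = 1/(1+K_pos) = 1/4.301 = 0.232.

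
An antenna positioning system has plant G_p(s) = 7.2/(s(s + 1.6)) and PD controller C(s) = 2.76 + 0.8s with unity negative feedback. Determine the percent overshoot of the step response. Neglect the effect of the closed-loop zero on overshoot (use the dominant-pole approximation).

1.01%

Forward path: (2.76 + 0.8s)·7.2/(s(s+1.6)). The closed-loop characteristic equation is s² + (1.6 + 7.2·0.8)s + 7.2·2.76 = 0.
That is s² + 7.36s + 19.87 = 0, so ω_n = 4.458 rad/s and ζ = 7.36/(2·4.458) = 0.8255.
%OS = 100·exp(−πζ/√(1−ζ²)) = 1.01%.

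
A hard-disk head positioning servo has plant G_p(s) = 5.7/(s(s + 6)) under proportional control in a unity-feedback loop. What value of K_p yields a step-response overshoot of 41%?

From %OS = 100·exp(−πζ/√(1−ζ²)) = 41%, ζ = −ln(0.41)/√(π²+ln²(0.41)) = 0.273.
Characteristic equation s² + 6s + 5.7K_p = 0 gives ζ = 6/(2√(5.7K_p)).
Setting ζ = 0.273: √(5.7K_p) = 6/(2·0.273) = 10.99, so K_p = 120.7/5.7 = 21.2.

K_p = 21.2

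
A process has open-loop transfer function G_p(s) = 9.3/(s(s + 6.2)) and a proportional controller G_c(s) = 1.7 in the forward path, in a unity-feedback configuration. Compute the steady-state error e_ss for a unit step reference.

0

The open loop G_c(s)G_p(s) has a pole at the origin (type 1), so the static position error constant is infinite and e_ss = 1/(1+∞) = 0.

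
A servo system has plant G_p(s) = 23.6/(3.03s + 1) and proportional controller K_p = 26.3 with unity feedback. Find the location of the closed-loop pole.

Closed loop: T(s) = K_p·G_p/(1+K_p·G_p) = 620.7/(3.03s + 1 + 620.7), with pole at s = −(1 + 620.7)/3.03 = −205.2.

s = -205.2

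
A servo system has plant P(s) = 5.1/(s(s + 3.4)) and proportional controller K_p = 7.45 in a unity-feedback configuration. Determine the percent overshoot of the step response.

40.6%

From 1 + K_pP(s) = 0: s² + 3.4s + 37.99 = 0 ⇒ ω_n = 6.164, ζ = 0.2758.
%OS = 100·exp(−πζ/√(1−ζ²)) = 100·exp(−π·0.2758/√0.9239) = 40.6%.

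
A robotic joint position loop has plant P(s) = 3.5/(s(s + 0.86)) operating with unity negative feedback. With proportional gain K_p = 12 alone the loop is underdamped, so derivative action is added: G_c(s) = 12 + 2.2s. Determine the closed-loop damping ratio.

Forward path: (12 + 2.2s)·3.5/(s(s+0.86)). The closed-loop characteristic equation is s² + (0.86 + 3.5·2.2)s + 3.5·12 = 0.
That is s² + 8.56s + 42 = 0, so ω_n = 6.481 rad/s and ζ = 8.56/(2·6.481) = 0.6604.

ζ = 0.66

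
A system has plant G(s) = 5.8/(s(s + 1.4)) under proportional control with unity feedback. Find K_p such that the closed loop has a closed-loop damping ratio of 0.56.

K_p = 0.269

Closed-loop characteristic equation: s² + 1.4s + K_p·5.8 = 0.
So ω_n = √(5.8K_p) and 2ζω_n = 1.4, giving ζ = 1.4/(2√(5.8K_p)).
Setting ζ = 0.56: √(5.8K_p) = 1.4/(2·0.56) = 1.25, so K_p = 1.562/5.8 = 0.269.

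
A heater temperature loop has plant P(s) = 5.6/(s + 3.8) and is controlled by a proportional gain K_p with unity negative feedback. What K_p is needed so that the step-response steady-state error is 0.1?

K_p = 6.11

For a type-0 loop with proportional control, e_ss = 1/(1 + K_p·P(0)).
P(0) = 1.474. Require 1/(1 + K_p·1.474) = 0.1, so 1 + 1.474·K_p = 10.
K_p = (10 − 1)/1.474 = 6.11.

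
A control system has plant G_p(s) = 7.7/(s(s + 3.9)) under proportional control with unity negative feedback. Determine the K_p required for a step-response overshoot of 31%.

K_p = 4.05

From %OS = 100·exp(−πζ/√(1−ζ²)) = 31%, ζ = −ln(0.31)/√(π²+ln²(0.31)) = 0.3493.
Characteristic equation s² + 3.9s + 7.7K_p = 0 gives ζ = 3.9/(2√(7.7K_p)).
Setting ζ = 0.3493: √(7.7K_p) = 3.9/(2·0.3493) = 5.582, so K_p = 31.16/7.7 = 4.05.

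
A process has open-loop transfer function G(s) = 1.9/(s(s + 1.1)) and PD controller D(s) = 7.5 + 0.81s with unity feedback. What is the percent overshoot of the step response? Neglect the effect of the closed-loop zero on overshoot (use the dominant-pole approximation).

31%

Forward path: (7.5 + 0.81s)·1.9/(s(s+1.1)). The closed-loop characteristic equation is s² + (1.1 + 1.9·0.81)s + 1.9·7.5 = 0.
That is s² + 2.639s + 14.25 = 0, so ω_n = 3.775 rad/s and ζ = 2.639/(2·3.775) = 0.3495.
%OS = 100·exp(−πζ/√(1−ζ²)) = 31%.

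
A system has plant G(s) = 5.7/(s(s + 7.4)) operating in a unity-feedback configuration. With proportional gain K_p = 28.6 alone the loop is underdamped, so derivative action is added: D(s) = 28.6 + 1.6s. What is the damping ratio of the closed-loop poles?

ζ = 0.647

Forward path: (28.6 + 1.6s)·5.7/(s(s+7.4)). The closed-loop characteristic equation is s² + (7.4 + 5.7·1.6)s + 5.7·28.6 = 0.
That is s² + 16.52s + 163 = 0, so ω_n = 12.77 rad/s and ζ = 16.52/(2·12.77) = 0.6469.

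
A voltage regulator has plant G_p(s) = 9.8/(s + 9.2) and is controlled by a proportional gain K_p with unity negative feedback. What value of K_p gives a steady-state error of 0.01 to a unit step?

The loop is type 0, so e_ss(step) = 1/(1 + K_pos) with K_pos = K_p·G_p(0).
G_p(0) = 1.065. Require 1/(1 + K_p·1.065) = 0.01, so 1 + 1.065·K_p = 100.
K_p = (100 − 1)/1.065 = 92.9.

K_p = 92.9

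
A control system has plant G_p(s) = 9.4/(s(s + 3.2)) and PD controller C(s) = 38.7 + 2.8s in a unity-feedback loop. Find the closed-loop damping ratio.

ζ = 0.774

Forward path: (38.7 + 2.8s)·9.4/(s(s+3.2)). The closed-loop characteristic equation is s² + (3.2 + 9.4·2.8)s + 9.4·38.7 = 0.
That is s² + 29.52s + 363.8 = 0, so ω_n = 19.07 rad/s and ζ = 29.52/(2·19.07) = 0.7739.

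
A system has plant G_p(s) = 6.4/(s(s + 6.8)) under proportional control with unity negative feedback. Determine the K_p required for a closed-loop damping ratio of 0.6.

Closed-loop characteristic equation: s² + 6.8s + K_p·6.4 = 0.
So ω_n = √(6.4K_p) and 2ζω_n = 6.8, giving ζ = 6.8/(2√(6.4K_p)).
Setting ζ = 0.6: √(6.4K_p) = 6.8/(2·0.6) = 5.667, so K_p = 32.11/6.4 = 5.02.

K_p = 5.02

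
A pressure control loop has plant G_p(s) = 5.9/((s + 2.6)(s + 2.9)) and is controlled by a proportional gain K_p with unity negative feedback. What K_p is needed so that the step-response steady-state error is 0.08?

The loop is type 0, so e_ss(step) = 1/(1 + K_pos) with K_pos = K_p·G_p(0).
G_p(0) = 0.7825. Require 1/(1 + K_p·0.7825) = 0.08, so 1 + 0.7825·K_p = 12.5.
K_p = (12.5 − 1)/0.7825 = 14.7.

K_p = 14.7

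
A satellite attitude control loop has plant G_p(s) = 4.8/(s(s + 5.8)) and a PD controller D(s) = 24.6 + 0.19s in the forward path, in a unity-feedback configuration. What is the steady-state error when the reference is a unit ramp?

The loop has one pole at the origin (type 1). Velocity error constant K_v = lim_{s→0} s·D(s)G_p(s) = 24.6·4.8/5.8 = 20.36.
Steady-state error to a unit ramp: e_ss = 1/K_v = 0.0491.

0.0491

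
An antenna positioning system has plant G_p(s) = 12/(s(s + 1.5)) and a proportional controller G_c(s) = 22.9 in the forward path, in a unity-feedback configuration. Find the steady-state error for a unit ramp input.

The loop has one pole at the origin (type 1). Velocity error constant K_v = lim_{s→0} s·G_c(s)G_p(s) = 22.9·12/1.5 = 183.2.
Steady-state error to a unit ramp: e_ss = 1/K_v = 0.00546.

0.00546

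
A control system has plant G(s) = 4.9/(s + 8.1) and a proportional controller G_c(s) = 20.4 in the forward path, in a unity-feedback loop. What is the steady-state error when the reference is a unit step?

0.075

The loop is type 0. Static position error constant K_pos = G_c(0)·G(0) = 20.4·0.6049 = 12.34.
Steady-state error to a unit step: e_ss = 1/(1+K_pos) = 1/13.34 = 0.075.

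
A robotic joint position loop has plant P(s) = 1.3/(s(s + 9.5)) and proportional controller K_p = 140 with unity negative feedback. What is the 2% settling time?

From 1 + K_pP(s) = 0: s² + 9.5s + 182 = 0 ⇒ ω_n = 13.49, ζ = 0.3521.
2% settling time T_s ≈ 4/(ζω_n) = 4/4.75 = 0.842 s.

T_s ≈ 0.842 s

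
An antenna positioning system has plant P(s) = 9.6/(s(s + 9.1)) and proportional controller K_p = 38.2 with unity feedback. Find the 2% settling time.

T_s ≈ 0.879 s

The closed-loop denominator s² + 9.1s + 366.7 gives ω_n = √366.7 = 19.15 and ζ = 9.1/(2ω_n) = 0.2376.
2% settling time T_s ≈ 4/(ζω_n) = 4/4.55 = 0.879 s.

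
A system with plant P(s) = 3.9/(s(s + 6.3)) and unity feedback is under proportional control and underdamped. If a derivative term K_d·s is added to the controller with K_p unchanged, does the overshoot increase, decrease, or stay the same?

The derivative term adds K·K_d to the s-coefficient of the characteristic equation, raising 2ζω_n while ω_n is unchanged; ζ increases, so overshoot decreases.

decrease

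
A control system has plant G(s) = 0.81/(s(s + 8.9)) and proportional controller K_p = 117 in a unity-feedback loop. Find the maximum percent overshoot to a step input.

From 1 + K_pG(s) = 0: s² + 8.9s + 94.77 = 0 ⇒ ω_n = 9.735, ζ = 0.4571.
%OS = 100·exp(−πζ/√(1−ζ²)) = 100·exp(−π·0.4571/√0.791) = 19.9%.

19.9%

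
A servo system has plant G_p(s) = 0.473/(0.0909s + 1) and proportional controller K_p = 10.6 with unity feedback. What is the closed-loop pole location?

s = -66.16

Closed loop: T(s) = K_p·G_p/(1+K_p·G_p) = 5.014/(0.0909s + 1 + 5.014), with pole at s = −(1 + 5.014)/0.0909 = −66.16.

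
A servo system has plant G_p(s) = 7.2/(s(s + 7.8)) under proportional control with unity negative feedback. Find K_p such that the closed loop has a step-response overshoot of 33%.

From %OS = 100·exp(−πζ/√(1−ζ²)) = 33%, ζ = −ln(0.33)/√(π²+ln²(0.33)) = 0.3328.
Characteristic equation s² + 7.8s + 7.2K_p = 0 gives ζ = 7.8/(2√(7.2K_p)).
Setting ζ = 0.3328: √(7.2K_p) = 7.8/(2·0.3328) = 11.72, so K_p = 137.3/7.2 = 19.1.

K_p = 19.1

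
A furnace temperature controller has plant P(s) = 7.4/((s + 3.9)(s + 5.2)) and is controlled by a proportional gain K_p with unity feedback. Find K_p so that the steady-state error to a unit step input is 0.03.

For a type-0 loop with proportional control, e_ss = 1/(1 + K_p·P(0)).
P(0) = 0.3649. Require 1/(1 + K_p·0.3649) = 0.03, so 1 + 0.3649·K_p = 33.33.
K_p = (33.33 − 1)/0.3649 = 88.6.

K_p = 88.6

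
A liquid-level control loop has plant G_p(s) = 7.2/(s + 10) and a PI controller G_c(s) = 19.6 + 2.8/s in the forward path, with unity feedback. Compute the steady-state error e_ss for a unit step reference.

The open loop G_c(s)G_p(s) has a pole at the origin (type 1), so the static position error constant is infinite and e_ss = 1/(1+∞) = 0.

0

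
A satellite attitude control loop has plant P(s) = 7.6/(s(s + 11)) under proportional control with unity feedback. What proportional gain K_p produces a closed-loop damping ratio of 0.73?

K_p = 7.47

Closed-loop characteristic equation: s² + 11s + K_p·7.6 = 0.
So ω_n = √(7.6K_p) and 2ζω_n = 11, giving ζ = 11/(2√(7.6K_p)).
Setting ζ = 0.73: √(7.6K_p) = 11/(2·0.73) = 7.534, so K_p = 56.76/7.6 = 7.47.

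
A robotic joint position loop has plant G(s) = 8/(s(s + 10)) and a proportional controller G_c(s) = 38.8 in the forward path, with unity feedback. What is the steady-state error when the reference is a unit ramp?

The loop has one pole at the origin (type 1). Velocity error constant K_v = lim_{s→0} s·G_c(s)G(s) = 38.8·8/10 = 31.04.
Steady-state error to a unit ramp: e_ss = 1/K_v = 0.0322.

0.0322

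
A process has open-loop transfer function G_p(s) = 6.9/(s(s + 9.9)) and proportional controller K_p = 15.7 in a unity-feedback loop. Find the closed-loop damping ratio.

With unity feedback the closed-loop characteristic equation is s² + 9.9s + 15.7·6.9 = s² + 9.9s + 108.3 = 0.
Matching s² + 2ζω_n s + ω_n²: ω_n = √108.3 = 10.41 rad/s and 2ζω_n = 9.9, so ζ = 9.9/(2·10.41) = 0.476.

ζ = 0.476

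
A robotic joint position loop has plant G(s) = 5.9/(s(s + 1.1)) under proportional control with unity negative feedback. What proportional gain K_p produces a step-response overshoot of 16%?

K_p = 0.202

From %OS = 100·exp(−πζ/√(1−ζ²)) = 16%, ζ = −ln(0.16)/√(π²+ln²(0.16)) = 0.5039.
Characteristic equation s² + 1.1s + 5.9K_p = 0 gives ζ = 1.1/(2√(5.9K_p)).
Setting ζ = 0.5039: √(5.9K_p) = 1.1/(2·0.5039) = 1.092, so K_p = 1.191/5.9 = 0.202.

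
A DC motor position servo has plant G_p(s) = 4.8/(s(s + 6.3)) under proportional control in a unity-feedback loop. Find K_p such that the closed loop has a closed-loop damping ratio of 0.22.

K_p = 42.7

Closed-loop characteristic equation: s² + 6.3s + K_p·4.8 = 0.
So ω_n = √(4.8K_p) and 2ζω_n = 6.3, giving ζ = 6.3/(2√(4.8K_p)).
Setting ζ = 0.22: √(4.8K_p) = 6.3/(2·0.22) = 14.32, so K_p = 205/4.8 = 42.7.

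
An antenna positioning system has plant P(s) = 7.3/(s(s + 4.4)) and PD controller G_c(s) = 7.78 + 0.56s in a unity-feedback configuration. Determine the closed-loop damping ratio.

ζ = 0.563

Forward path: (7.78 + 0.56s)·7.3/(s(s+4.4)). The closed-loop characteristic equation is s² + (4.4 + 7.3·0.56)s + 7.3·7.78 = 0.
That is s² + 8.488s + 56.79 = 0, so ω_n = 7.536 rad/s and ζ = 8.488/(2·7.536) = 0.5632.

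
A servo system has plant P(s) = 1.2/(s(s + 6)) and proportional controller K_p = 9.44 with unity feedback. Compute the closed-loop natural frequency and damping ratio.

ω_n = 3.37 rad/s, ζ = 0.891

With unity feedback the closed-loop characteristic equation is s² + 6s + 9.44·1.2 = s² + 6s + 11.33 = 0.
Matching s² + 2ζω_n s + ω_n²: ω_n = √11.33 = 3.366 rad/s and 2ζω_n = 6, so ζ = 6/(2·3.366) = 0.891.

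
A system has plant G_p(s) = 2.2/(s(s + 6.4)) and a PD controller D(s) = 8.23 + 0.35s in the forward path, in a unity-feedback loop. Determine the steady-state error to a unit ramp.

The loop has one pole at the origin (type 1). Velocity error constant K_v = lim_{s→0} s·D(s)G_p(s) = 8.23·2.2/6.4 = 2.829.
Steady-state error to a unit ramp: e_ss = 1/K_v = 0.353.

0.353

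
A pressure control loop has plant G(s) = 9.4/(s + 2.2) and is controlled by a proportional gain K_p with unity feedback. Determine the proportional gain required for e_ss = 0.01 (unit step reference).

K_p = 23.2

For a type-0 loop with proportional control, e_ss = 1/(1 + K_p·G(0)).
G(0) = 4.273. Require 1/(1 + K_p·4.273) = 0.01, so 1 + 4.273·K_p = 100.
K_p = (100 − 1)/4.273 = 23.2.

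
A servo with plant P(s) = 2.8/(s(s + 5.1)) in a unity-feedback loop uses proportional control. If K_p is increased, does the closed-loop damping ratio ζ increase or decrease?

ζ = 5.1/(2√(2.8K_p)); increasing K_p raises the denominator, so ζ falls.

decrease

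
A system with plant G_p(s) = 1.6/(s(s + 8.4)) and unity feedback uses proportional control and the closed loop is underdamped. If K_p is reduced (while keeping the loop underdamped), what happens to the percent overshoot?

ζ = 8.4/(2√(1.6K_p)) rises as K_p falls; higher damping means less overshoot.

decrease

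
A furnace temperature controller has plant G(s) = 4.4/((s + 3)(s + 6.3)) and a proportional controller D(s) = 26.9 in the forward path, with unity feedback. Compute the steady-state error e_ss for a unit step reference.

0.138

The loop is type 0. Static position error constant K_pos = D(0)·G(0) = 26.9·0.2328 = 6.262.
Steady-state error to a unit step: e_ss = 1/(1+K_pos) = 1/7.262 = 0.138.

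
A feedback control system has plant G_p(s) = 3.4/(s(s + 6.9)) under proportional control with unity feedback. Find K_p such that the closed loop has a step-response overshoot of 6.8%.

K_p = 8.28

From %OS = 100·exp(−πζ/√(1−ζ²)) = 6.8%, ζ = −ln(0.068)/√(π²+ln²(0.068)) = 0.6502.
Characteristic equation s² + 6.9s + 3.4K_p = 0 gives ζ = 6.9/(2√(3.4K_p)).
Setting ζ = 0.6502: √(3.4K_p) = 6.9/(2·0.6502) = 5.306, so K_p = 28.16/3.4 = 8.28.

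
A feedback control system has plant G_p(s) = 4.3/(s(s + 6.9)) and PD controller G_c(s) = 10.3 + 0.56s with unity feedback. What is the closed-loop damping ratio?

Forward path: (10.3 + 0.56s)·4.3/(s(s+6.9)). The closed-loop characteristic equation is s² + (6.9 + 4.3·0.56)s + 4.3·10.3 = 0.
That is s² + 9.308s + 44.29 = 0, so ω_n = 6.655 rad/s and ζ = 9.308/(2·6.655) = 0.6993.

ζ = 0.699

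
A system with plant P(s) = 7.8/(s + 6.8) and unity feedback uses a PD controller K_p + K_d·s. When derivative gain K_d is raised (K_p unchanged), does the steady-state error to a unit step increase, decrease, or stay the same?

At s = 0 the derivative term contributes nothing: C(0) = K_p regardless of K_d, so K_pos = K_p·P(0) and e_ss are unchanged.

unchanged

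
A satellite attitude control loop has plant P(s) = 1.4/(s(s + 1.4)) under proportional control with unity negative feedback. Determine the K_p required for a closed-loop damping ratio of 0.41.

Closed-loop characteristic equation: s² + 1.4s + K_p·1.4 = 0.
So ω_n = √(1.4K_p) and 2ζω_n = 1.4, giving ζ = 1.4/(2√(1.4K_p)).
Setting ζ = 0.41: √(1.4K_p) = 1.4/(2·0.41) = 1.707, so K_p = 2.915/1.4 = 2.08.

K_p = 2.08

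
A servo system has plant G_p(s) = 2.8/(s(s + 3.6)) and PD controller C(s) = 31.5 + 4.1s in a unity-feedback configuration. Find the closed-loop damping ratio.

ζ = 0.803

Forward path: (31.5 + 4.1s)·2.8/(s(s+3.6)). The closed-loop characteristic equation is s² + (3.6 + 2.8·4.1)s + 2.8·31.5 = 0.
That is s² + 15.08s + 88.2 = 0, so ω_n = 9.391 rad/s and ζ = 15.08/(2·9.391) = 0.8029.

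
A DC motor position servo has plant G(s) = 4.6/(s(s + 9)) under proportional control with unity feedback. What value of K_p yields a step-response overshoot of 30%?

From %OS = 100·exp(−πζ/√(1−ζ²)) = 30%, ζ = −ln(0.3)/√(π²+ln²(0.3)) = 0.3579.
Characteristic equation s² + 9s + 4.6K_p = 0 gives ζ = 9/(2√(4.6K_p)).
Setting ζ = 0.3579: √(4.6K_p) = 9/(2·0.3579) = 12.57, so K_p = 158.1/4.6 = 34.4.

K_p = 34.4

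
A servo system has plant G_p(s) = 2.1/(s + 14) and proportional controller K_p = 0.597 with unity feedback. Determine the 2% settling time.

T_s ≈ 0.262 s

Closed-loop transfer function: T(s) = K_p·G_p(s)/(1 + K_p·G_p(s)) = 1.254/(s + 14 + 1.254) = 1.254/(s + 15.25).
Time constant τ = 1/15.25 = 0.06556 s, so the 2% settling time is about 4τ = 0.262 s.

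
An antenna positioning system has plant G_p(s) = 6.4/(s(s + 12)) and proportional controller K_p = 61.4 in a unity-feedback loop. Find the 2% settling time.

T_s ≈ 0.667 s

Closed-loop characteristic equation: s² + 12s + 393 = 0, so ω_n = 19.82 rad/s and ζ = 12/(2·19.82) = 0.3027.
2% settling time T_s ≈ 4/(ζω_n) = 4/6 = 0.667 s.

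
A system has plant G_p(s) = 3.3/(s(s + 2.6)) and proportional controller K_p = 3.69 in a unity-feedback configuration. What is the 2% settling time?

The closed-loop denominator s² + 2.6s + 12.18 gives ω_n = √12.18 = 3.49 and ζ = 2.6/(2ω_n) = 0.3725.
2% settling time T_s ≈ 4/(ζω_n) = 4/1.3 = 3.08 s.

T_s ≈ 3.08 s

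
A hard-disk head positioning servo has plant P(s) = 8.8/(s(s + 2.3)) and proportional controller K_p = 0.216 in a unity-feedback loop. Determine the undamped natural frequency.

1 + K_p·P(s) = 0 gives s² + 2.3s + 1.901 = 0.
So ω_n² = 1.901 ⇒ ω_n = 1.379 rad/s, and ζ = 2.3/(2ω_n) = 0.834.

ω_n = 1.38 rad/s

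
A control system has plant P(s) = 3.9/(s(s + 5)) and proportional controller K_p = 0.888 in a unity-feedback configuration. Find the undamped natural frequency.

The closed-loop denominator is s(s+5) + 0.888·3.9 = s² + 5s + 3.463.
Matching s² + 2ζω_n s + ω_n²: ω_n = √3.463 = 1.861 rad/s and 2ζω_n = 5, so ζ = 5/(2·1.861) = 1.34.

ω_n = 1.86 rad/s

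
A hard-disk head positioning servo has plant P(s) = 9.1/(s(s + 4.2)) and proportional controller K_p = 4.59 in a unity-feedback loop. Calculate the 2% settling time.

Closed-loop characteristic equation: s² + 4.2s + 41.77 = 0, so ω_n = 6.463 rad/s and ζ = 4.2/(2·6.463) = 0.3249.
2% settling time T_s ≈ 4/(ζω_n) = 4/2.1 = 1.9 s.

T_s ≈ 1.9 s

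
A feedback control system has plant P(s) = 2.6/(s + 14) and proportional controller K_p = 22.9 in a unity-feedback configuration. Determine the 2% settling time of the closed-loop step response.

T_s ≈ 0.0544 s

Closed-loop transfer function: T(s) = K_p·P(s)/(1 + K_p·P(s)) = 59.54/(s + 14 + 59.54) = 59.54/(s + 73.54).
Time constant τ = 1/73.54 = 0.0136 s, so the 2% settling time is about 4τ = 0.0544 s.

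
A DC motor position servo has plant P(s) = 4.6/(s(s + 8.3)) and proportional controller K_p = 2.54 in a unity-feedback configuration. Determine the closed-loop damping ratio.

ζ = 1.21

With unity feedback the closed-loop characteristic equation is s² + 8.3s + 2.54·4.6 = s² + 8.3s + 11.68 = 0.
Matching s² + 2ζω_n s + ω_n²: ω_n = √11.68 = 3.418 rad/s and 2ζω_n = 8.3, so ζ = 8.3/(2·3.418) = 1.21.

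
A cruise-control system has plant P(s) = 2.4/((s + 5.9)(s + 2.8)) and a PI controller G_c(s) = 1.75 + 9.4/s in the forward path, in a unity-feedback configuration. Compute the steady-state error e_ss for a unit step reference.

The open loop G_c(s)P(s) has a pole at the origin (type 1), so the static position error constant is infinite and e_ss = 1/(1+∞) = 0.

0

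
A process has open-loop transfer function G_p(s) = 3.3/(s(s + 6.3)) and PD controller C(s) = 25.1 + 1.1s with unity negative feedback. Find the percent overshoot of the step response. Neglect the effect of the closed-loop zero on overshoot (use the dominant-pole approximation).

12.9%

Forward path: (25.1 + 1.1s)·3.3/(s(s+6.3)). The closed-loop characteristic equation is s² + (6.3 + 3.3·1.1)s + 3.3·25.1 = 0.
That is s² + 9.93s + 82.83 = 0, so ω_n = 9.101 rad/s and ζ = 9.93/(2·9.101) = 0.5455.
%OS = 100·exp(−πζ/√(1−ζ²)) = 12.9%.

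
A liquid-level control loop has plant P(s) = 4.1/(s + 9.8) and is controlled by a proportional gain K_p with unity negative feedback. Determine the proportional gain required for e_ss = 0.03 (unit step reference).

K_p = 77.3

Steady-state error for a unit step on this type-0 loop is 1/(1 + K_p·P(0)).
P(0) = 0.4184. Require 1/(1 + K_p·0.4184) = 0.03, so 1 + 0.4184·K_p = 33.33.
K_p = (33.33 − 1)/0.4184 = 77.3.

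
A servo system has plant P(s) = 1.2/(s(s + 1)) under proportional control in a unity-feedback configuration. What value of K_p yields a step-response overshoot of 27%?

From %OS = 100·exp(−πζ/√(1−ζ²)) = 27%, ζ = −ln(0.27)/√(π²+ln²(0.27)) = 0.3847.
Characteristic equation s² + 1s + 1.2K_p = 0 gives ζ = 1/(2√(1.2K_p)).
Setting ζ = 0.3847: √(1.2K_p) = 1/(2·0.3847) = 1.3, so K_p = 1.689/1.2 = 1.41.

K_p = 1.41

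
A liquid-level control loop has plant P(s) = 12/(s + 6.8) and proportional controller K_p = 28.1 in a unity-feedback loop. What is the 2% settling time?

Closed-loop transfer function: T(s) = K_p·P(s)/(1 + K_p·P(s)) = 337.2/(s + 6.8 + 337.2) = 337.2/(s + 344).
Time constant τ = 1/344 = 0.002907 s, so the 2% settling time is about 4τ = 0.0116 s.

T_s ≈ 0.0116 s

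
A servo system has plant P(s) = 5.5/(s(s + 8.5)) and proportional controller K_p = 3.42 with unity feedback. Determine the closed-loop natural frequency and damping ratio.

1 + K_p·P(s) = 0 gives s² + 8.5s + 18.81 = 0.
So ω_n² = 18.81 ⇒ ω_n = 4.337 rad/s, and ζ = 8.5/(2ω_n) = 0.98.

ω_n = 4.34 rad/s, ζ = 0.98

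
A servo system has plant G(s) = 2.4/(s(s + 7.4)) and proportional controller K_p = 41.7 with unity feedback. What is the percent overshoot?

28.6%

From 1 + K_pG(s) = 0: s² + 7.4s + 100.1 = 0 ⇒ ω_n = 10, ζ = 0.3699.
%OS = 100·exp(−πζ/√(1−ζ²)) = 100·exp(−π·0.3699/√0.8632) = 28.6%.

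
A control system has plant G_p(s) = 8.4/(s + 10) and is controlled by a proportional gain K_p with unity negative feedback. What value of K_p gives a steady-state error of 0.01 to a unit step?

Steady-state error for a unit step on this type-0 loop is 1/(1 + K_p·G_p(0)).
G_p(0) = 0.84. Require 1/(1 + K_p·0.84) = 0.01, so 1 + 0.84·K_p = 100.
K_p = (100 − 1)/0.84 = 118.

K_p = 118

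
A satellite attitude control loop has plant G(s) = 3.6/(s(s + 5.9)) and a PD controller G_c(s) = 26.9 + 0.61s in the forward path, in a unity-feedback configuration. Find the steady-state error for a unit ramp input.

The loop has one pole at the origin (type 1). Velocity error constant K_v = lim_{s→0} s·G_c(s)G(s) = 26.9·3.6/5.9 = 16.41.
Steady-state error to a unit ramp: e_ss = 1/K_v = 0.0609.

0.0609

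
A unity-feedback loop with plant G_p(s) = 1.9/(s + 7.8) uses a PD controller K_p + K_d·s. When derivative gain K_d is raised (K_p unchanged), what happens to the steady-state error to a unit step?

K_d affects only the transient (the s-coefficient); the DC loop gain, and hence e_ss, depends only on K_p.

unchanged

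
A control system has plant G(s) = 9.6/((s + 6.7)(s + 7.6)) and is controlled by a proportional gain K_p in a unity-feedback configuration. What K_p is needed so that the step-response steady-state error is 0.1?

K_p = 47.7

For a type-0 loop with proportional control, e_ss = 1/(1 + K_p·G(0)).
G(0) = 0.1885. Require 1/(1 + K_p·0.1885) = 0.1, so 1 + 0.1885·K_p = 10.
K_p = (10 − 1)/0.1885 = 47.7.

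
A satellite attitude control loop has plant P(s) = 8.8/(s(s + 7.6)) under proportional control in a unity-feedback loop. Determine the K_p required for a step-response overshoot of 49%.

K_p = 33.5

From %OS = 100·exp(−πζ/√(1−ζ²)) = 49%, ζ = −ln(0.49)/√(π²+ln²(0.49)) = 0.2214.
Characteristic equation s² + 7.6s + 8.8K_p = 0 gives ζ = 7.6/(2√(8.8K_p)).
Setting ζ = 0.2214: √(8.8K_p) = 7.6/(2·0.2214) = 17.16, so K_p = 294.5/8.8 = 33.5.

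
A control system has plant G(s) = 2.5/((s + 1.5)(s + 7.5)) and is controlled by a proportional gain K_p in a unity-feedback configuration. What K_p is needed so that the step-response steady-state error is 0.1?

K_p = 40.5

Steady-state error for a unit step on this type-0 loop is 1/(1 + K_p·G(0)).
G(0) = 0.2222. Require 1/(1 + K_p·0.2222) = 0.1, so 1 + 0.2222·K_p = 10.
K_p = (10 − 1)/0.2222 = 40.5.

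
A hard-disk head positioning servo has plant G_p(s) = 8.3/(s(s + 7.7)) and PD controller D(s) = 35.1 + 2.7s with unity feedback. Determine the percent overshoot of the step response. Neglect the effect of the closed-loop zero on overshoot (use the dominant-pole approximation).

0.279%

Forward path: (35.1 + 2.7s)·8.3/(s(s+7.7)). The closed-loop characteristic equation is s² + (7.7 + 8.3·2.7)s + 8.3·35.1 = 0.
That is s² + 30.11s + 291.3 = 0, so ω_n = 17.07 rad/s and ζ = 30.11/(2·17.07) = 0.882.
%OS = 100·exp(−πζ/√(1−ζ²)) = 0.279%.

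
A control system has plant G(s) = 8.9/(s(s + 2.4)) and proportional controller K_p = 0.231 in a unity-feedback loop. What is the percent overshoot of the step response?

Closed-loop characteristic equation: s² + 2.4s + 2.056 = 0, so ω_n = 1.434 rad/s and ζ = 2.4/(2·1.434) = 0.8369.
%OS = 100·exp(−πζ/√(1−ζ²)) = 100·exp(−π·0.8369/√0.2996) = 0.82%.

0.82%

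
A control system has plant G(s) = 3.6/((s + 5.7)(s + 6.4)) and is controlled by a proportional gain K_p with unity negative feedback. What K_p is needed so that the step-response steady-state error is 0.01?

K_p = 1000

For a type-0 loop with proportional control, e_ss = 1/(1 + K_p·G(0)).
G(0) = 0.09868. Require 1/(1 + K_p·0.09868) = 0.01, so 1 + 0.09868·K_p = 100.
K_p = (100 − 1)/0.09868 = 1000.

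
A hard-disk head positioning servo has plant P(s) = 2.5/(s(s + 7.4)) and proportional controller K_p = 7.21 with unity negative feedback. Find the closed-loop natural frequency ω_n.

1 + K_p·P(s) = 0 gives s² + 7.4s + 18.02 = 0.
So ω_n² = 18.02 ⇒ ω_n = 4.246 rad/s, and ζ = 7.4/(2ω_n) = 0.871.

ω_n = 4.25 rad/s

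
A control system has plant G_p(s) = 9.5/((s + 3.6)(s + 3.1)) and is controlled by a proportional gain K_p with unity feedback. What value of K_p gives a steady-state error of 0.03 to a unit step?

The loop is type 0, so e_ss(step) = 1/(1 + K_pos) with K_pos = K_p·G_p(0).
G_p(0) = 0.8513. Require 1/(1 + K_p·0.8513) = 0.03, so 1 + 0.8513·K_p = 33.33.
K_p = (33.33 − 1)/0.8513 = 38.

K_p = 38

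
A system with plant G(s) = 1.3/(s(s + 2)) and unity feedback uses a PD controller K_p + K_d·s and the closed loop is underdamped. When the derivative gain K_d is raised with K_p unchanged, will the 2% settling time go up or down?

Characteristic equation s² + (2 + 1.3K_d)s + 1.3K_p = 0: raising K_d increases ζω_n = (2+1.3K_d)/2 while the loop stays underdamped, so T_s ≈ 4/(ζω_n) decreases.

decrease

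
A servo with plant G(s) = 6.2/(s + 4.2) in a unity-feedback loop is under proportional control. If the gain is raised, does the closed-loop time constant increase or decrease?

Closed-loop pole is at s = −(4.2+K_p·6.2); larger K_p moves it further left, so τ = 1/(4.2+K_p·6.2) decreases.

decrease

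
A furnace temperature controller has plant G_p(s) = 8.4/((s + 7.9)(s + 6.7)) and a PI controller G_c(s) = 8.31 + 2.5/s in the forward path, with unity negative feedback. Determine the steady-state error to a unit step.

0

The open loop G_c(s)G_p(s) has a pole at the origin (type 1), so the static position error constant is infinite and e_ss = 1/(1+∞) = 0.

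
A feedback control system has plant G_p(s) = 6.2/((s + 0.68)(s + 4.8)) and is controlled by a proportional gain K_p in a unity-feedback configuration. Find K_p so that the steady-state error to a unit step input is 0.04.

K_p = 12.6

Steady-state error for a unit step on this type-0 loop is 1/(1 + K_p·G_p(0)).
G_p(0) = 1.9. Require 1/(1 + K_p·1.9) = 0.04, so 1 + 1.9·K_p = 25.
K_p = (25 − 1)/1.9 = 12.6.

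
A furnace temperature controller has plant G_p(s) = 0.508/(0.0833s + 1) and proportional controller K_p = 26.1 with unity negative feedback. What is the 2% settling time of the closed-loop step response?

Closed loop: T(s) = K_p·G_p/(1+K_p·G_p) = 13.26/(0.0833s + 1 + 13.26), with pole at s = −(1 + 13.26)/0.0833 = −171.2.
τ = 1/171.2 = 0.005842 s, so 2% settling time ≈ 4τ = 0.0234 s.

T_s ≈ 0.0234 s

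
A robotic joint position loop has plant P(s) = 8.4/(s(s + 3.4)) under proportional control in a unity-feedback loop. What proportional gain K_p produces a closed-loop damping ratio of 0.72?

Closed-loop characteristic equation: s² + 3.4s + K_p·8.4 = 0.
So ω_n = √(8.4K_p) and 2ζω_n = 3.4, giving ζ = 3.4/(2√(8.4K_p)).
Setting ζ = 0.72: √(8.4K_p) = 3.4/(2·0.72) = 2.361, so K_p = 5.575/8.4 = 0.664.

K_p = 0.664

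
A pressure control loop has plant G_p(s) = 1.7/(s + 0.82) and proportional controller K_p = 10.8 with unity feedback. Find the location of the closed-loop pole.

s = -19.18

Closed-loop transfer function: T(s) = K_p·G_p(s)/(1 + K_p·G_p(s)) = 18.36/(s + 0.82 + 18.36) = 18.36/(s + 19.18).
The closed-loop pole is at s = −19.18.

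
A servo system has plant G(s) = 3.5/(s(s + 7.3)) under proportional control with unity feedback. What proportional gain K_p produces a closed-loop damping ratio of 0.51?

Closed-loop characteristic equation: s² + 7.3s + K_p·3.5 = 0.
So ω_n = √(3.5K_p) and 2ζω_n = 7.3, giving ζ = 7.3/(2√(3.5K_p)).
Setting ζ = 0.51: √(3.5K_p) = 7.3/(2·0.51) = 7.157, so K_p = 51.22/3.5 = 14.6.

K_p = 14.6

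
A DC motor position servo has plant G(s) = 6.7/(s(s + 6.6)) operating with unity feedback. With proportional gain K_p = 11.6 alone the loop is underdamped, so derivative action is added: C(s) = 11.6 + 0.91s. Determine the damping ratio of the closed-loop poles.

ζ = 0.72

Forward path: (11.6 + 0.91s)·6.7/(s(s+6.6)). The closed-loop characteristic equation is s² + (6.6 + 6.7·0.91)s + 6.7·11.6 = 0.
That is s² + 12.7s + 77.72 = 0, so ω_n = 8.816 rad/s and ζ = 12.7/(2·8.816) = 0.7201.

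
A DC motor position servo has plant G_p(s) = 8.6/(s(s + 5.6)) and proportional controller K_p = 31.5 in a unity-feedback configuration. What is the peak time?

Closed-loop characteristic equation: s² + 5.6s + 270.9 = 0, so ω_n = 16.46 rad/s and ζ = 5.6/(2·16.46) = 0.1701.
Damped frequency ω_d = ω_n√(1−ζ²) = 16.22 rad/s, so peak time T_p = π/ω_d = 0.194 s.

T_p = 0.194 s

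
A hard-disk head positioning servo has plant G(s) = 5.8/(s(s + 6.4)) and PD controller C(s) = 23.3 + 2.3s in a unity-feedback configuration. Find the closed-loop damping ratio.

Forward path: (23.3 + 2.3s)·5.8/(s(s+6.4)). The closed-loop characteristic equation is s² + (6.4 + 5.8·2.3)s + 5.8·23.3 = 0.
That is s² + 19.74s + 135.1 = 0, so ω_n = 11.62 rad/s and ζ = 19.74/(2·11.62) = 0.849.

ζ = 0.849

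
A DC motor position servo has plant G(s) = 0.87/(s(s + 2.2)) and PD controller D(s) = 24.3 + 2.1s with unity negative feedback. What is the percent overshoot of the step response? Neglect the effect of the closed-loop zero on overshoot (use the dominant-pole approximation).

21.6%

Forward path: (24.3 + 2.1s)·0.87/(s(s+2.2)). The closed-loop characteristic equation is s² + (2.2 + 0.87·2.1)s + 0.87·24.3 = 0.
That is s² + 4.027s + 21.14 = 0, so ω_n = 4.598 rad/s and ζ = 4.027/(2·4.598) = 0.4379.
%OS = 100·exp(−πζ/√(1−ζ²)) = 21.6%.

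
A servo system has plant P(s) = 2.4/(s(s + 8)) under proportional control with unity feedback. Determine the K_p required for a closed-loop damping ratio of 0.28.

K_p = 85

Closed-loop characteristic equation: s² + 8s + K_p·2.4 = 0.
So ω_n = √(2.4K_p) and 2ζω_n = 8, giving ζ = 8/(2√(2.4K_p)).
Setting ζ = 0.28: √(2.4K_p) = 8/(2·0.28) = 14.29, so K_p = 204.1/2.4 = 85.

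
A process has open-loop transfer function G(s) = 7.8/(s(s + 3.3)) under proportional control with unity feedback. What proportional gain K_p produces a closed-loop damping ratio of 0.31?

Closed-loop characteristic equation: s² + 3.3s + K_p·7.8 = 0.
So ω_n = √(7.8K_p) and 2ζω_n = 3.3, giving ζ = 3.3/(2√(7.8K_p)).
Setting ζ = 0.31: √(7.8K_p) = 3.3/(2·0.31) = 5.323, so K_p = 28.33/7.8 = 3.63.

K_p = 3.63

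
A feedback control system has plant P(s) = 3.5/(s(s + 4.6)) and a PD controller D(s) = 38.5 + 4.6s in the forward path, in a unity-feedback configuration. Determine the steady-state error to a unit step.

0

The open loop D(s)P(s) has a pole at the origin (type 1), so the static position error constant is infinite and e_ss = 1/(1+∞) = 0.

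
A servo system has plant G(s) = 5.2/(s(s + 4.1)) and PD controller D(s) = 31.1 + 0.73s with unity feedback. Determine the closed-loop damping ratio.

Forward path: (31.1 + 0.73s)·5.2/(s(s+4.1)). The closed-loop characteristic equation is s² + (4.1 + 5.2·0.73)s + 5.2·31.1 = 0.
That is s² + 7.896s + 161.7 = 0, so ω_n = 12.72 rad/s and ζ = 7.896/(2·12.72) = 0.3105.

ζ = 0.31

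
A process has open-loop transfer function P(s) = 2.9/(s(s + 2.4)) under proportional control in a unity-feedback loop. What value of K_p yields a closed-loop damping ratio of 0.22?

Closed-loop characteristic equation: s² + 2.4s + K_p·2.9 = 0.
So ω_n = √(2.9K_p) and 2ζω_n = 2.4, giving ζ = 2.4/(2√(2.9K_p)).
Setting ζ = 0.22: √(2.9K_p) = 2.4/(2·0.22) = 5.455, so K_p = 29.75/2.9 = 10.3.

K_p = 10.3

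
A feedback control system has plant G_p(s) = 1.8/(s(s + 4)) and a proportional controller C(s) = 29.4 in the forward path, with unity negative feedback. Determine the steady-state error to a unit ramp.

The loop has one pole at the origin (type 1). Velocity error constant K_v = lim_{s→0} s·C(s)G_p(s) = 29.4·1.8/4 = 13.23.
Steady-state error to a unit ramp: e_ss = 1/K_v = 0.0756.

0.0756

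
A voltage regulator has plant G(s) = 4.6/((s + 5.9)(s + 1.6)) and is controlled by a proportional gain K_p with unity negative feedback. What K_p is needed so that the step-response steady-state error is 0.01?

Steady-state error for a unit step on this type-0 loop is 1/(1 + K_p·G(0)).
G(0) = 0.4873. Require 1/(1 + K_p·0.4873) = 0.01, so 1 + 0.4873·K_p = 100.
K_p = (100 − 1)/0.4873 = 203.

K_p = 203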